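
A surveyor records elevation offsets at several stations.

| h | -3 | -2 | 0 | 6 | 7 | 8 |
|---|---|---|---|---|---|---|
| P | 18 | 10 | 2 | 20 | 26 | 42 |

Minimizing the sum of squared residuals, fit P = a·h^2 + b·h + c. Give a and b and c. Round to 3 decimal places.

a = 0.950, b = -2.720, c = 1.265

From the data, Σh^2·h^2 = 7890, Σh^2·h = 1036, Σh^2 = 162, Σh·h = 162, Σh = 16, Σ1 = 6.
For AᵀP: Σh^2·P = 4884, Σh·P = 564, ΣP = 118.
So AᵀA·[a, b, c]ᵀ = AᵀP: [[7890, 1036, 162]; [1036, 162, 16]; [162, 16, 6]]·[a, b, c]ᵀ = [4884, 564, 118]ᵀ.
Solving the 3×3 system (Gaussian elimination) gives a = 39023/41070, b = -18617/6845, c = 51961/41070.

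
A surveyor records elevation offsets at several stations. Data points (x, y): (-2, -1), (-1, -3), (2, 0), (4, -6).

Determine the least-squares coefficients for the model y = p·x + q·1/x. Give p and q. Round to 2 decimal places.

Sums needed: Σx·x = 25, Σx·1/x = 4, Σ1/x·1/x = 25/16.
Right-hand side: Σx·y = -19, Σ1/x·y = 2.
So MᵀM·[p, q]ᵀ = Mᵀy: [[25, 4]; [4, 25/16]]·[p, q]ᵀ = [-19, 2]ᵀ.
Determinant 25·(25/16) − 4² = 369/16.
p = ((-19)·(25/16) − 4·2)/(369/16) = -67/41; q = (25·2 − 4·(-19))/(369/16) = 224/41.

p = -1.63, q = 5.46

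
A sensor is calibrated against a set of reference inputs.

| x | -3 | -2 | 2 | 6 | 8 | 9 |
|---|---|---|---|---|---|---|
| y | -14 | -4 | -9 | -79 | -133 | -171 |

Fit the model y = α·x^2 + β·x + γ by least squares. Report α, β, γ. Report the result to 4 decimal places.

α = -1.9803, β = -1.1688, γ = 0.9126

The normal system MᵀM·[α, β, γ]ᵀ = Mᵀy is [[12066, 1430, 198]; [1430, 198, 20]; [198, 20, 6]]·[α, β, γ]ᵀ = [-25385, -3045, -410]ᵀ.
Solving the 3×3 system (Gaussian elimination) gives α = -66160/33409, β = -78095/66818, γ = 30490/33409.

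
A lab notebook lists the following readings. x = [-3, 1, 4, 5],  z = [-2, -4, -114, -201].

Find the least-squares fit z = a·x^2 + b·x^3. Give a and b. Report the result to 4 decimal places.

Forming AᵀA = [[963, 3907]; [3907, 20451]] and Aᵀz = [-6871, -32371]ᵀ gives AᵀA·[a, b]ᵀ = Aᵀz.
Determinant 963·20451 − 3907² = 4429664.
a = ((-6871)·20451 − 3907·(-32371))/4429664 = -3511331/1107416; b = (963·(-32371) − 3907·(-6871))/4429664 = -1082069/1107416.

a = -3.1707, b = -0.9771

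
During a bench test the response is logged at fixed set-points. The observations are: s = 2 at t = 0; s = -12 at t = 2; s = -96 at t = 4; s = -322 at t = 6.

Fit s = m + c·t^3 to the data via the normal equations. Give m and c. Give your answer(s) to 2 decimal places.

From the data, Σ1 = 4, Σt^3 = 288, Σt^3·t^3 = 50816.
And Σs = -428, Σt^3·s = -75792.
Normal equations: [[4, 288]; [288, 50816]]·[m, c]ᵀ = [-428, -75792]ᵀ.
Δ = 4·50816 − 288² = 120320.
m = ((-428)·50816 − 288·(-75792))/120320 = 154/235; c = (4·(-75792) − 288·(-428))/120320 = -2811/1880.

m = 0.66, c = -1.50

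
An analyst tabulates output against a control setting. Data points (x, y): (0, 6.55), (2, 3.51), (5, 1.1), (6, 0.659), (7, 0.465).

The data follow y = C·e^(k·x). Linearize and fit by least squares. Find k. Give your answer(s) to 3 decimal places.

k = -0.384

Let Y = ln y. Fitting Y = k·x + ln C by least squares:
Σx = 20.0000, Σ(x)² = 114.0000, Σln y = 2.0476, Σx·ln y = -4.8744.
Equations: 114.0000·k + 20.0000·ln C = -4.8744;  20.0000·k + 5·ln C = 2.0476.
Slope k = (n·Σx·ln y − Σx·Σln y)/(n·Σ(x)² − (Σx)²) = (5·-4.8744 − 20.0000·2.0476)/170.0000 = -0.38426; ln C = (Σln y − k·Σx)/n = 1.94659.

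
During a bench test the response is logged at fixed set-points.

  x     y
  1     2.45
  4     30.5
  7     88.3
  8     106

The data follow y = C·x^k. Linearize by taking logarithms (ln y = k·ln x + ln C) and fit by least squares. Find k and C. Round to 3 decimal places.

k = 1.825, C = 2.449

Linearized form: ln y = k·ln x + ln C. From the 4 transformed points,
Over the data: Σln x = 5.4116, Σ(ln x)² = 10.0325, Σln y = 13.4580, Σln x·ln y = 23.1544.
Normal system: [[10.0325, 5.4116]; [5.4116, 4]]·[k, ln C]ᵀ = [23.1544, 13.4580]ᵀ.
Δ = 10.0325·4 − (5.4116)² = 10.8439; k = (23.1544·4 − 5.4116·13.4580)/10.8439 = 1.82479, ln C = (10.0325·13.4580 − 5.4116·23.1544)/10.8439 = 0.89572, so C = exp(0.89572) = 2.44909.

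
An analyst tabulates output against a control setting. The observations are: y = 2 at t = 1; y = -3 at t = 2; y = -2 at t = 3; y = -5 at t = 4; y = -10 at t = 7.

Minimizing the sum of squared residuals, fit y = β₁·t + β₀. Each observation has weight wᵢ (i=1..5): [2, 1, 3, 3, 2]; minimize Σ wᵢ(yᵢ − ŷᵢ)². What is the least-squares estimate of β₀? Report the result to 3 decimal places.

Sums needed: Σwᵢ·t·t = 179, Σwᵢ·t = 39, Σwᵢ·1 = 11.
And Σwᵢ·t·y = -220, Σwᵢ·y = -40.
Normal equations: [[179, 39]; [39, 11]]·[β₁, β₀]ᵀ = [-220, -40]ᵀ.
Δ = 179·11 − 39² = 448.
β₁ = ((-220)·11 − 39·(-40))/448 = -215/112; β₀ = (179·(-40) − 39·(-220))/448 = 355/112.

β₀ = 3.170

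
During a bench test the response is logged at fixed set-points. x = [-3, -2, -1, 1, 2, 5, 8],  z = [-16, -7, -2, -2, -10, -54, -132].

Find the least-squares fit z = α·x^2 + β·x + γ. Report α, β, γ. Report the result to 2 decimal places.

The normal equations are: 4836·α + 610·β + 108·γ = -10014;  610·α + 108·β + 10·γ = -1284;  108·α + 10·β + 7·γ = -223.
(Σx^2·x^2 = 4836, Σx^2·x = 610, Σx^2 = 108, Σx·x = 108, Σx = 10, Σ1 = 7, Σx^2·z = -10014, Σx·z = -1284, Σz = -223.)
Row-reducing yields α = -308113/156401, β = -112923/156401, γ = -67427/156401.

α = -1.97, β = -0.72, γ = -0.43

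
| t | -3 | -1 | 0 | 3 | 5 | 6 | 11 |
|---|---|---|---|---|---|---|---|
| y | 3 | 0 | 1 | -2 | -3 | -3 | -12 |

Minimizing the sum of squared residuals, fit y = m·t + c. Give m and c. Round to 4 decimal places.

Setting ∂/∂m … = 0 gives: 201·m + 21·c = -180;  21·m + 7·c = -16.
(Σt·t = 201, Σt = 21, Σ1 = 7, Σt·y = -180, Σy = -16.)
Eliminating c: 7·(row 1) − 21·(row 2) gives 966·m = 7·(-180) − 21·(-16) = -924, so m = -22/23.
Then c = ((-16) − 21·(-22/23))/7 = 94/161.

m = -0.9565, c = 0.5839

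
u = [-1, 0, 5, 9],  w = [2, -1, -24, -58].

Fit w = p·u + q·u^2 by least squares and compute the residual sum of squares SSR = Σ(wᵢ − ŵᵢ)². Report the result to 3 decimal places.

Setting ∂/∂p … = 0 gives: 107·p + 853·q = -644;  853·p + 7187·q = -5296.
Eliminating q: 7187·(row 1) − 853·(row 2) gives 41400·p = 7187·(-644) − 853·(-5296) = -110940, so p = -1849/690.
Then q = ((-5296) − 853·(-1849/690))/7187 = -289/690.
Residuals: -6/23, -1, -3/23, 1/23; SSR = 25/23.

SSR = 1.087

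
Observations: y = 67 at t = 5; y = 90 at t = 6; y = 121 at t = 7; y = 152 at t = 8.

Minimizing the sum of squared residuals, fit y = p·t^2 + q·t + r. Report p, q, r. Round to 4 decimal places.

Sums needed: Σt^2·t^2 = 8418, Σt^2·t = 1196, Σt^2 = 174, Σt·t = 174, Σt = 26, Σ1 = 4.
Right-hand side: Σt^2·y = 20572, Σt·y = 2938, Σy = 430.
Solving the 3×3 system (Gaussian elimination) gives p = 2, q = 13/5, r = 18/5.

p = 2.0000, q = 2.6000, r = 3.6000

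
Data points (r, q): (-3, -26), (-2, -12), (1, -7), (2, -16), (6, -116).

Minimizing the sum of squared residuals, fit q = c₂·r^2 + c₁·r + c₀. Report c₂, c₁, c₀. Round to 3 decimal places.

c₂ = -2.974, c₁ = -1.078, c₀ = -2.416

Sums needed: Σr^2·r^2 = 1410, Σr^2·r = 190, Σr^2 = 54, Σr·r = 54, Σr = 4, Σ1 = 5.
And Σr^2·q = -4529, Σr·q = -633, Σq = -177.
Inverting the 3×3 Gram matrix, [c₂, c₁, c₀]ᵀ = [-76033/25564, -27569/25564, -401/166]ᵀ.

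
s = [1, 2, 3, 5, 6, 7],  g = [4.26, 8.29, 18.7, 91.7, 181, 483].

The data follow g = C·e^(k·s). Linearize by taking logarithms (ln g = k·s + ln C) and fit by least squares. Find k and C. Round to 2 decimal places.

Linearized form: ln g = k·s + ln C. From the 6 transformed points,
Σs = 24.0000, Σ(s)² = 124.0000, Σln g = 22.3899, Σs·ln g = 111.5087.
Equations: 124.0000·k + 24.0000·ln C = 111.5087;  24.0000·k + 6·ln C = 22.3899.
Solving (det = 168.0000): k = 0.78390, ln C = 0.59606, so C = exp(0.59606) = 1.81495.

k = 0.78, C = 1.81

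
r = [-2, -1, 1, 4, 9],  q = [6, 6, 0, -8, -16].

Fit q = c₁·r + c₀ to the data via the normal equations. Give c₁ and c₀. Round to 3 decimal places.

Normal-equation sums: Σr·r = 103, Σr = 11, Σ1 = 5.
For Aᵀq: Σr·q = -194, Σq = -12.
Eliminating c₀: 5·(row 1) − 11·(row 2) gives 394·c₁ = 5·(-194) − 11·(-12) = -838, so c₁ = -419/197.
Then c₀ = ((-12) − 11·(-419/197))/5 = 449/197.

c₁ = -2.127, c₀ = 2.279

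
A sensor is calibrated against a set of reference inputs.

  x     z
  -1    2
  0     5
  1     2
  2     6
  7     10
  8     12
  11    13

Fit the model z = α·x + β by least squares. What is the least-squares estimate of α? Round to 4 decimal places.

α = 0.9453

MᵀM·[α, β]ᵀ = Mᵀz reads: 240·α + 28·β = 321;  28·α + 7·β = 50.
(Σx·x = 240, Σx = 28, Σ1 = 7, Σx·z = 321, Σz = 50.)
det = 240·7 − 28² = 896.
α = (321·7 − 28·50)/896 = 121/128; β = (240·50 − 28·321)/896 = 753/224.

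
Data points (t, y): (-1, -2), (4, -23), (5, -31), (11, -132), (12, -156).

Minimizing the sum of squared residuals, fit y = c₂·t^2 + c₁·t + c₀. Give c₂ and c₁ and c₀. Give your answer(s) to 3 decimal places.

c₂ = -0.980, c₁ = -1.040, c₀ = -2.176

From the data, Σt^2·t^2 = 36259, Σt^2·t = 3247, Σt^2 = 307, Σt·t = 307, Σt = 31, Σ1 = 5.
And Σt^2·y = -39581, Σt·y = -3569, Σy = -344.
AᵀA·[c₂, c₁, c₀]ᵀ = Aᵀy becomes [[36259, 3247, 307]; [3247, 307, 31]; [307, 31, 5]]·[c₂, c₁, c₀]ᵀ = [-39581, -3569, -344]ᵀ.
Solving the 3×3 system (Gaussian elimination) gives c₂ = -39471/40274, c₁ = -20942/20137, c₀ = -87651/40274.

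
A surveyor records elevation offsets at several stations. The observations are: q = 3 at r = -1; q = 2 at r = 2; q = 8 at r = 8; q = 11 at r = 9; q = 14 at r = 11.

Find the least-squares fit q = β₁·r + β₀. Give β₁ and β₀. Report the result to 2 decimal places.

The normal system XᵀX·[β₁, β₀]ᵀ = Xᵀq is [[271, 29]; [29, 5]]·[β₁, β₀]ᵀ = [318, 38]ᵀ.
Δ = 271·5 − 29² = 514.
β₁ = (318·5 − 29·38)/514 = 244/257; β₀ = (271·38 − 29·318)/514 = 538/257.

β₁ = 0.95, β₀ = 2.09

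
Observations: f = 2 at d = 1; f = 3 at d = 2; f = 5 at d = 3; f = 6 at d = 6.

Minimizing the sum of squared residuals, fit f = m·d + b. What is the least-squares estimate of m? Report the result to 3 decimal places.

With design matrix M, MᵀM = [[50, 12]; [12, 4]] and Mᵀf = [59, 16]ᵀ.
Determinant 50·4 − 12² = 56.
m = (59·4 − 12·16)/56 = 11/14; b = (50·16 − 12·59)/56 = 23/14.

m = 0.786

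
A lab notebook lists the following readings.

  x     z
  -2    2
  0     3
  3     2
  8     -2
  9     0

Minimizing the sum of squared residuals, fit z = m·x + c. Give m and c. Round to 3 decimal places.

With design matrix M, MᵀM = [[158, 18]; [18, 5]] and Mᵀz = [-14, 5]ᵀ.
Δ = 158·5 − 18² = 466.
m = ((-14)·5 − 18·5)/466 = -80/233; c = (158·5 − 18·(-14))/466 = 521/233.

m = -0.343, c = 2.236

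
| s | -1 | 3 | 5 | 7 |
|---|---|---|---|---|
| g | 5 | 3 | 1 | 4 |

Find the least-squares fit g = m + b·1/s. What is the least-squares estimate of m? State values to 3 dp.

Sums needed: Σ1 = 4, Σ1/s = -34/105, Σ1/s·1/s = 12916/11025.
Right-hand side: Σg = 13, Σ1/s·g = -113/35.
So MᵀM·[m, b]ᵀ = Mᵀg: [[4, -34/105]; [-34/105, 12916/11025]]·[m, b]ᵀ = [13, -113/35]ᵀ.
Eliminating b: (12916/11025)·(row 1) − (-34/105)·(row 2) gives (5612/1225)·m = (12916/11025)·13 − (-34/105)·(-113/35) = 156382/11025, so m = 78191/25254.
Then b = ((-113/35) − (-34/105)·(78191/25254))/(12916/11025) = -15995/8418.

m = 3.096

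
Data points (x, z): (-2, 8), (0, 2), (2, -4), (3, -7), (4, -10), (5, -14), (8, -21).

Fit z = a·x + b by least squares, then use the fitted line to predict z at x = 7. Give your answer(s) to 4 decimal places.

ẑ = -18.8084

The normal system AᵀA·[a, b]ᵀ = Aᵀz is [[122, 20]; [20, 7]]·[a, b]ᵀ = [-323, -46]ᵀ.
Eliminating b: 7·(row 1) − 20·(row 2) gives 454·a = 7·(-323) − 20·(-46) = -1341, so a = -1341/454.
Then b = ((-46) − 20·(-1341/454))/7 = 424/227.
At x = 7: ẑ = (-1341/454)·(7) + (424/227)·(1) = -8539/454.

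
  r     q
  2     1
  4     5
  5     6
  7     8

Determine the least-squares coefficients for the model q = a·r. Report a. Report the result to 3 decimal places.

The normal equations are: 94·a = 108.
Hence a = 108 / 94 ≈ 1.14894.

a = 1.149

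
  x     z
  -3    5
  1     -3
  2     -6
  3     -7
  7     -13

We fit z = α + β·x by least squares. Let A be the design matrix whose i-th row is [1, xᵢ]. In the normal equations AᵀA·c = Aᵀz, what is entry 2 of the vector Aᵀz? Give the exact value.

-142

Entry 2 ↔ basis x, so (Aᵀz)_{2} = Σᵢ (x)·zᵢ = (-3)·(5) + (1)·(-3) + (2)·(-6) + (3)·(-7) + (7)·(-13) = -142.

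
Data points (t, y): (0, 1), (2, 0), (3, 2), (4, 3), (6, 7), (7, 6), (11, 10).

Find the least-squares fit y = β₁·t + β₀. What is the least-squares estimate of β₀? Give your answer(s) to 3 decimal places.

β₀ = -0.326

XᵀX·[β₁, β₀]ᵀ = Xᵀy reads: 235·β₁ + 33·β₀ = 212;  33·β₁ + 7·β₀ = 29.
(Σt·t = 235, Σt = 33, Σ1 = 7, Σt·y = 212, Σy = 29.)
Eliminating β₀: 7·(row 1) − 33·(row 2) gives 556·β₁ = 7·212 − 33·29 = 527, so β₁ = 527/556.
Then β₀ = (29 − 33·(527/556))/7 = -181/556.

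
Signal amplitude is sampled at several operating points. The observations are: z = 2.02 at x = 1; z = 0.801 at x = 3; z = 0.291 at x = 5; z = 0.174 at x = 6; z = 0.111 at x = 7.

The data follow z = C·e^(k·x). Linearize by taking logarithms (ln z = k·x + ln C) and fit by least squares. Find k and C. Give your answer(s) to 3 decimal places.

k = -0.489, C = 3.352

Linearized form: ln z = k·x + ln C. From the 5 transformed points,
AᵀA = [[120.0000, 22.0000]; [22.0000, 5]], rhs = [-32.0145, -4.7002]ᵀ  (here Σx = 22.0000, Σ(x)² = 120.0000, Σln z = -4.7002, Σx·ln z = -32.0145).
Δ = 120.0000·5 − (22.0000)² = 116.0000; k = (-32.0145·5 − 22.0000·-4.7002)/116.0000 = -0.48853, ln C = (120.0000·-4.7002 − 22.0000·-32.0145)/116.0000 = 1.20949, so C = exp(1.20949) = 3.35178.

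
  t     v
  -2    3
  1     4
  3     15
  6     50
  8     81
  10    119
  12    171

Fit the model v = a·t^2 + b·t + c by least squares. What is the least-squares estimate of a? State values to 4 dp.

a = 1.0411

Entries of MᵀM: Σt^2·t^2 = 36226, Σt^2·t = 3476, Σt^2 = 358, Σt·t = 358, Σt = 38, Σ1 = 7.
And Σt^2·v = 43659, Σt·v = 4233, Σv = 443.
So MᵀM·[a, b, c]ᵀ = Mᵀv: [[36226, 3476, 358]; [3476, 358, 38]; [358, 38, 7]]·[a, b, c]ᵀ = [43659, 4233, 443]ᵀ.
Inverting the 3×3 Gram matrix, [a, b, c]ᵀ = [149587/143682, 660817/431046, 370421/215523]ᵀ.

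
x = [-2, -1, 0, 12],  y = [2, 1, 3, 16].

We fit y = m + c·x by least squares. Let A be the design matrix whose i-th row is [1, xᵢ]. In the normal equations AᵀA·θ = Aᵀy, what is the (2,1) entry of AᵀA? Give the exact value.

Row 2 ↔ basis x, column 1 ↔ basis 1, so (AᵀA)_{2,1} = Σᵢ x = (-2)·(1) + (-1)·(1) + (0)·(1) + (12)·(1) = 9.

9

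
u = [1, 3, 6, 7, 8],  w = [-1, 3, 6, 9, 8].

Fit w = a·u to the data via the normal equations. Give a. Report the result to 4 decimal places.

a = 1.0755

The normal system XᵀX·[a]ᵀ = Xᵀw is [[159]]·[a]ᵀ = [171]ᵀ.
Hence a = 171 / 159 ≈ 1.07547.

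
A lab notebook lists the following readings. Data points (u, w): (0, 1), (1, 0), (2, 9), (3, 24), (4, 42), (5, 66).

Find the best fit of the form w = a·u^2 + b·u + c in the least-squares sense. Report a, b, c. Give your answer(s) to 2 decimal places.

With design matrix A, AᵀA = [[979, 225, 55]; [225, 55, 15]; [55, 15, 6]] and Aᵀw = [2574, 588, 142]ᵀ.
Inverting the 3×3 Gram matrix, [a, b, c]ᵀ = [23/8, -297/280, -1/28]ᵀ.

a = 2.88, b = -1.06, c = -0.04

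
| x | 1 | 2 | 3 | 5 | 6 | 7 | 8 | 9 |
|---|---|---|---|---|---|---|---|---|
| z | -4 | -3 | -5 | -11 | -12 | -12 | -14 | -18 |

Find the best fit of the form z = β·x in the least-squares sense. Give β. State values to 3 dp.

β = -1.896

With design matrix M, MᵀM = [[269]] and Mᵀz = [-510]ᵀ.
β = (-510)/269 = -1.89591.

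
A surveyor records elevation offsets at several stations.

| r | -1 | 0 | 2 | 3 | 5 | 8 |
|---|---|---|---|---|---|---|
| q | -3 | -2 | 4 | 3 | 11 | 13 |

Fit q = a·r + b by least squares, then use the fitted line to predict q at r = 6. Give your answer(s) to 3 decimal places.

The normal equations are: 103·a + 17·b = 179;  17·a + 6·b = 26.
det = 103·6 − 17² = 329.
a = (179·6 − 17·26)/329 = 632/329; b = (103·26 − 17·179)/329 = -365/329.
At r = 6: q̂ = (632/329)·(6) + (-365/329)·(1) = 3427/329.

q̂ = 10.416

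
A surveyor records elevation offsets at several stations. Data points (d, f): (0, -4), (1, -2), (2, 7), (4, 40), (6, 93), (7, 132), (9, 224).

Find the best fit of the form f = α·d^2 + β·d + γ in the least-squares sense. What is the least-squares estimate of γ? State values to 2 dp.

Sums needed: Σd^2·d^2 = 10531, Σd^2·d = 1361, Σd^2 = 187, Σd·d = 187, Σd = 29, Σ1 = 7.
Moment sums: Σd^2·f = 28626, Σd·f = 3670, Σf = 490.
Row-reducing yields α = 536/183, β = -634/549, γ = -1900/549.

γ = -3.46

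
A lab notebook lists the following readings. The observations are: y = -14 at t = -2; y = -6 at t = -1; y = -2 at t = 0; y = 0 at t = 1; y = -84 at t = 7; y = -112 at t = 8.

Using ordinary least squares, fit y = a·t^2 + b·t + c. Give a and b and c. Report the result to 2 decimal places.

a = -2.04, b = 2.49, c = -1.21

The normal equations are: 6515·a + 847·b + 119·c = -11346;  847·a + 119·b + 13·c = -1450;  119·a + 13·b + 6·c = -218.
Inverting the 3×3 Gram matrix, [a, b, c]ᵀ = [-4639/2271, 28231/11355, -4566/3785]ᵀ.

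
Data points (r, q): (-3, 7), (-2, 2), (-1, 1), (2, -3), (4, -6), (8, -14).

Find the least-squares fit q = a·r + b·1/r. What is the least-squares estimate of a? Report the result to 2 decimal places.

a = -1.77

The normal equations are: 98·a + 6·b = -168;  6·a + (973/576)·b = -109/12.
(Σr·r = 98, Σr·1/r = 6, Σ1/r·1/r = 973/576, Σr·q = -168, Σ1/r·q = -109/12.)
Eliminating b: (973/576)·(row 1) − 6·(row 2) gives (37309/288)·a = (973/576)·(-168) − 6·(-109/12) = -5503/24, so a = -66036/37309.
Then b = ((-109/12) − 6·(-66036/37309))/(973/576) = 33936/37309.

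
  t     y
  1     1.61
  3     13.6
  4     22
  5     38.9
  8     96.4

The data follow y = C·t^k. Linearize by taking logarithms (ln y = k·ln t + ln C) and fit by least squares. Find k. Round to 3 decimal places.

k = 1.965

Taking logs, ln y = k·ln t + ln C, so regress ln y on ln t.
AᵀA = [[10.0431, 6.1738]; [6.1738, 5]], rhs = [22.5446, 14.4068]ᵀ  (here Σln t = 6.1738, Σ(ln t)² = 10.0431, Σln y = 14.4068, Σln t·ln y = 22.5446).
Solving (det = 12.1000): k = 1.96515, ln C = 0.45488.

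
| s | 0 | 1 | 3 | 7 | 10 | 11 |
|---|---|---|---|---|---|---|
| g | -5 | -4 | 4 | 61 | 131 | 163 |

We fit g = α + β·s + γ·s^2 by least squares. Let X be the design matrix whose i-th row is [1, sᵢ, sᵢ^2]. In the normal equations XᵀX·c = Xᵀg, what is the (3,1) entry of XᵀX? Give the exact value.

280

Row 3 ↔ basis s^2, column 1 ↔ basis 1, so (XᵀX)_{3,1} = Σᵢ s^2 = (0)·(1) + (1)·(1) + (9)·(1) + (49)·(1) + (100)·(1) + (121)·(1) = 280.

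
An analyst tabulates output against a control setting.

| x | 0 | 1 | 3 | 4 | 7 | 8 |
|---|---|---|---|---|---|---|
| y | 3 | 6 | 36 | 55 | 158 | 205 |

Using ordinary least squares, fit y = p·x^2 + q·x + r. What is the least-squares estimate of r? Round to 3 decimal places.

r = 2.631

Setting ∂/∂p … = 0 gives: 6835·p + 947·q + 139·r = 22072;  947·p + 139·q + 23·r = 3080;  139·p + 23·q + 6·r = 463.
Row-reducing yields p = 77/26, q = 201/130, r = 171/65.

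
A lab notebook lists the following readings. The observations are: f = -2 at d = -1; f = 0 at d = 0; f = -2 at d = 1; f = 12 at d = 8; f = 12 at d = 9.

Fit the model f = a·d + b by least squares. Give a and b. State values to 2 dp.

a = 1.52, b = -1.18

Normal-equation sums: Σd·d = 147, Σd = 17, Σ1 = 5.
Right-hand side: Σd·f = 204, Σf = 20.
Eliminating b: 5·(row 1) − 17·(row 2) gives 446·a = 5·204 − 17·20 = 680, so a = 340/223.
Then b = (20 − 17·(340/223))/5 = -264/223.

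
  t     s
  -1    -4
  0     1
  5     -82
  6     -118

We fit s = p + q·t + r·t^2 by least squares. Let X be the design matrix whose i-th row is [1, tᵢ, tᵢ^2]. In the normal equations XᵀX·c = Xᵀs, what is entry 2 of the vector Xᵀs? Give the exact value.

-1114

Entry 2 ↔ basis t, so (Xᵀs)_{2} = Σᵢ (t)·sᵢ = (-1)·(-4) + (0)·(1) + (5)·(-82) + (6)·(-118) = -1114.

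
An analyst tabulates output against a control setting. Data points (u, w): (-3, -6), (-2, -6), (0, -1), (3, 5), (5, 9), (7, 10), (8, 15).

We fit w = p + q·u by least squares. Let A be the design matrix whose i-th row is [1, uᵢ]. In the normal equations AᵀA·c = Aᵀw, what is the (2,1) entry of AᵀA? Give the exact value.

Row 2 ↔ basis u, column 1 ↔ basis 1, so (AᵀA)_{2,1} = Σᵢ u = (-3)·(1) + (-2)·(1) + (0)·(1) + (3)·(1) + (5)·(1) + (7)·(1) + (8)·(1) = 18.

18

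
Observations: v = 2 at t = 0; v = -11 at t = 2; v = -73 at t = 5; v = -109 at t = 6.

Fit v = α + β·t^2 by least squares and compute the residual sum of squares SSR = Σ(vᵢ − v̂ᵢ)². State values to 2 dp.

SSR = 3.49

The normal equations are: 4·α + 65·β = -191;  65·α + 1937·β = -5793.
(Σ1 = 4, Σt^2 = 65, Σt^2·t^2 = 1937, Σv = -191, Σt^2·v = -5793.)
Determinant 4·1937 − 65² = 3523.
α = ((-191)·1937 − 65·(-5793))/3523 = 506/271; β = (4·(-5793) − 65·(-191))/3523 = -10757/3523.
Residuals: 36/271, -2303/3523, 5168/3523, -3333/3523; SSR = 12302/3523.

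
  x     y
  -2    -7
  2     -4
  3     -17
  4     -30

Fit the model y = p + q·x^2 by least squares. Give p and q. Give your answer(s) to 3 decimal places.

From the data, Σ1 = 4, Σx^2 = 33, Σx^2·x^2 = 369.
Moment sums: Σy = -58, Σx^2·y = -677.
Normal equations: [[4, 33]; [33, 369]]·[p, q]ᵀ = [-58, -677]ᵀ.
Determinant 4·369 − 33² = 387.
p = ((-58)·369 − 33·(-677))/387 = 313/129; q = (4·(-677) − 33·(-58))/387 = -794/387.

p = 2.426, q = -2.052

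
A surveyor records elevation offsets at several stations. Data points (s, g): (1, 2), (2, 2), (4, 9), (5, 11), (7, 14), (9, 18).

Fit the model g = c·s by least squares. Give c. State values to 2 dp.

Sums needed: Σs·s = 176.
Moment sums: Σs·g = 357.
c = 357/176 = 2.02841.

c = 2.03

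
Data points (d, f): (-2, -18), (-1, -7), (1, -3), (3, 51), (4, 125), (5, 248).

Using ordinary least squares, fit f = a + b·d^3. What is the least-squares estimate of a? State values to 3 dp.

With design matrix M, MᵀM = [[6, 208]; [208, 20516]] and Mᵀf = [396, 40525]ᵀ.
Eliminating b: 20516·(row 1) − 208·(row 2) gives 79832·a = 20516·396 − 208·40525 = -304864, so a = -38108/9979.
Then b = (40525 − 208·(-38108/9979))/20516 = 80391/39916.

a = -3.819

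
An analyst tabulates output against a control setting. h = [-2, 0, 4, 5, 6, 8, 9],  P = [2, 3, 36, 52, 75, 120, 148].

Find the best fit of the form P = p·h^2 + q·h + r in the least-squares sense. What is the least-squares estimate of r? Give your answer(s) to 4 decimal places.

The normal equations are: 12850·p + 1638·q + 226·r = 24252;  1638·p + 226·q + 30·r = 3142;  226·p + 30·q + 7·r = 436.
(Σh^2·h^2 = 12850, Σh^2·h = 1638, Σh^2 = 226, Σh·h = 226, Σh = 30, Σ1 = 7, Σh^2·P = 24252, Σh·P = 3142, ΣP = 436.)
Row-reducing yields p = 287/192, q = 1971/704, r = 535/264.

r = 2.0265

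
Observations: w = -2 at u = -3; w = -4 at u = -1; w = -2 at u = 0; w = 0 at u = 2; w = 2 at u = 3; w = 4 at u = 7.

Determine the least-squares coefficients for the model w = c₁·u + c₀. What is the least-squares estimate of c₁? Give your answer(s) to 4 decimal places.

c₁ = 0.7609

AᵀA·[c₁, c₀]ᵀ = Aᵀw reads: 72·c₁ + 8·c₀ = 44;  8·c₁ + 6·c₀ = -2.
(Σu·u = 72, Σu = 8, Σ1 = 6, Σu·w = 44, Σw = -2.)
Δ = 72·6 − 8² = 368.
c₁ = (44·6 − 8·(-2))/368 = 35/46; c₀ = (72·(-2) − 8·44)/368 = -31/23.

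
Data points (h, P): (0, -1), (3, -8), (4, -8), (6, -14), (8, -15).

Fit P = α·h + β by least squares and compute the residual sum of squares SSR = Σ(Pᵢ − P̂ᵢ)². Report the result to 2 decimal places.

With design matrix A, AᵀA = [[125, 21]; [21, 5]] and AᵀP = [-260, -46]ᵀ.
Determinant 125·5 − 21² = 184.
α = ((-260)·5 − 21·(-46))/184 = -167/92; β = (125·(-46) − 21·(-260))/184 = -145/92.
Residuals: 53/92, -45/46, 77/92, -141/92, 101/92; SSR = 255/46.

SSR = 5.54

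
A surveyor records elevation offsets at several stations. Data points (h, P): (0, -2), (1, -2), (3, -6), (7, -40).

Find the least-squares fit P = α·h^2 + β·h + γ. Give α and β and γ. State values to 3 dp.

α = -1.016, β = 1.726, γ = -2.258

Entries of MᵀM: Σh^2·h^2 = 2483, Σh^2·h = 371, Σh^2 = 59, Σh·h = 59, Σh = 11, Σ1 = 4.
For MᵀP: Σh^2·P = -2016, Σh·P = -300, ΣP = -50.
Normal equations: [[2483, 371, 59]; [371, 59, 11]; [59, 11, 4]]·[α, β, γ]ᵀ = [-2016, -300, -50]ᵀ.
Solving the 3×3 system (Gaussian elimination) gives α = -63/62, β = 107/62, γ = -70/31.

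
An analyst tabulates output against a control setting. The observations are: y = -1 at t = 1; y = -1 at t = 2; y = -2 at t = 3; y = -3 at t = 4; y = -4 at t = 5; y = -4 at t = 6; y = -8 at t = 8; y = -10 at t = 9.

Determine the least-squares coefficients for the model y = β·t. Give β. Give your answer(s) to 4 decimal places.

β = -0.9280

From the data, Σt·t = 236.
For Aᵀy: Σt·y = -219.
So AᵀA·[β]ᵀ = Aᵀy: [[236]]·[β]ᵀ = [-219]ᵀ.
Hence β = -219 / 236 ≈ -0.927966.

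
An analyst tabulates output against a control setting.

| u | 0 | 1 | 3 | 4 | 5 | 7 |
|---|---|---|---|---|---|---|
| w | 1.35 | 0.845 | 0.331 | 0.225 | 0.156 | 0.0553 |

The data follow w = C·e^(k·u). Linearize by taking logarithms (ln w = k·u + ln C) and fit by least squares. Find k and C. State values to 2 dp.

k = -0.45, C = 1.34

Linearized form: ln w = k·u + ln C. From the 6 transformed points,
Sums: Σu = 20.0000, Σ(u)² = 100.0000, Σln w = -7.2185, Σu·ln w = -39.0063.
Normal system: [[100.0000, 20.0000]; [20.0000, 6]]·[k, ln C]ᵀ = [-39.0063, -7.2185]ᵀ.
Solving (det = 200.0000): k = -0.44834, ln C = 0.29139, so C = exp(0.29139) = 1.33828.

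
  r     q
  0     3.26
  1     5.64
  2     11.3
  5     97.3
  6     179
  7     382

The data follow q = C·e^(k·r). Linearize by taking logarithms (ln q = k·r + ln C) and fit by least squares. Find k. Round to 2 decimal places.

k = 0.69

Linearized form: ln q = k·r + ln C. From the 6 transformed points,
AᵀA = [[115.0000, 21.0000]; [21.0000, 6]], rhs = [102.2107, 21.0470]ᵀ  (here Σr = 21.0000, Σ(r)² = 115.0000, Σln q = 21.0470, Σr·ln q = 102.2107).
Solving (det = 249.0000): k = 0.68786, ln C = 1.10033.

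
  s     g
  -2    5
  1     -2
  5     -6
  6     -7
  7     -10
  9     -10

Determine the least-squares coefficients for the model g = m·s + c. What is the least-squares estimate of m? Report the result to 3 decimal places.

m = -1.368

Setting ∂/∂m … = 0 gives: 196·m + 26·c = -244;  26·m + 6·c = -30.
(Σs·s = 196, Σs = 26, Σ1 = 6, Σs·g = -244, Σg = -30.)
Eliminating c: 6·(row 1) − 26·(row 2) gives 500·m = 6·(-244) − 26·(-30) = -684, so m = -171/125.
Then c = ((-30) − 26·(-171/125))/6 = 116/125.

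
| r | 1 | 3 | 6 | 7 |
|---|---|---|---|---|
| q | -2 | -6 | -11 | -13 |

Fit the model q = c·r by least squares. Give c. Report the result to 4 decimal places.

c = -1.8632

Entries of XᵀX: Σr·r = 95.
For Xᵀq: Σr·q = -177.
Normal equations: [[95]]·[c]ᵀ = [-177]ᵀ.
Hence c = -177 / 95 ≈ -1.86316.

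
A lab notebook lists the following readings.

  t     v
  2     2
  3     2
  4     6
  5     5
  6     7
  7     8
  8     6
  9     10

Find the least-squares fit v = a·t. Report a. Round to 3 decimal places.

a = 1.039

From the data, Σt·t = 284.
Right-hand side: Σt·v = 295.
So AᵀA·[a]ᵀ = Aᵀv: [[284]]·[a]ᵀ = [295]ᵀ.
Hence a = 295 / 284 ≈ 1.03873.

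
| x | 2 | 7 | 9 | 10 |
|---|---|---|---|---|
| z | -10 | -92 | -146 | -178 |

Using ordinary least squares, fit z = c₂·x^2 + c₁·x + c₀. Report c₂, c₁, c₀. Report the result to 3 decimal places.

c₂ = -1.535, c₁ = -2.570, c₀ = 1.270

Compute the Gram sums: Σx^2·x^2 = 18978, Σx^2·x = 2080, Σx^2 = 234, Σx·x = 234, Σx = 28, Σ1 = 4.
Moment sums: Σx^2·z = -34174, Σx·z = -3758, Σz = -426.
Row-reducing yields c₂ = -4311/2809, c₁ = -7219/2809, c₀ = 3568/2809.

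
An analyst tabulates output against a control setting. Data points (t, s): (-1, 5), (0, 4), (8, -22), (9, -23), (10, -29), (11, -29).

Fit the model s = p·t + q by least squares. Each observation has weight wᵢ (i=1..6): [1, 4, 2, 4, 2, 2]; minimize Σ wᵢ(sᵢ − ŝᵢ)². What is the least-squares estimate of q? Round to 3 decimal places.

q = 3.504

With design matrix M, MᵀWM = [[895, 93]; [93, 15]] and MᵀWs = [-2403, -231]ᵀ.
det = 895·15 − 93² = 4776.
p = ((-2403)·15 − 93·(-231))/4776 = -2427/796; q = (895·(-231) − 93·(-2403))/4776 = 2789/796.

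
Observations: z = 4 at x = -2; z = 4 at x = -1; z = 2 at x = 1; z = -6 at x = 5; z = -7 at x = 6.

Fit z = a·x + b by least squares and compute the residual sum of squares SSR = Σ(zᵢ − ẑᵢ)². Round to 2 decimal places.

SSR = 3.70

Setting ∂/∂a … = 0 gives: 67·a + 9·b = -82;  9·a + 5·b = -3.
(Σx·x = 67, Σx = 9, Σ1 = 5, Σx·z = -82, Σz = -3.)
Eliminating b: 5·(row 1) − 9·(row 2) gives 254·a = 5·(-82) − 9·(-3) = -383, so a = -383/254.
Then b = ((-3) − 9·(-383/254))/5 = 537/254.
Residuals: -287/254, 48/127, 177/127, -73/127, -17/254; SSR = 939/254.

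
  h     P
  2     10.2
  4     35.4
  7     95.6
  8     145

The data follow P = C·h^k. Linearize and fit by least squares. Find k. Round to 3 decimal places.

With ln Pᵢ as the transformed response and ln hᵢ as the regressor:
AᵀA = [[10.5129, 6.1048]; [6.1048, 4]], rhs = [25.7768, 15.4260]ᵀ  (here Σln h = 6.1048, Σ(ln h)² = 10.5129, Σln P = 15.4260, Σln h·ln P = 25.7768).
Δ = 10.5129·4 − (6.1048)² = 4.7831; k = (25.7768·4 − 6.1048·15.4260)/4.7831 = 1.86793, ln C = (10.5129·15.4260 − 6.1048·25.7768)/4.7831 = 1.00567.

k = 1.868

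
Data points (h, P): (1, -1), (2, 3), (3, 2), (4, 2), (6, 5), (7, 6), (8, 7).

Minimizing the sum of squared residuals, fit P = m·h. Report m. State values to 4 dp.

Entries of XᵀX: Σh·h = 179.
Right-hand side: Σh·P = 147.
Hence m = 147 / 179 ≈ 0.821229.

m = 0.8212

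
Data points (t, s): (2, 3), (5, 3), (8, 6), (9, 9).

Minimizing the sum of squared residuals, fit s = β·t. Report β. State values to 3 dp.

β = 0.862

From the data, Σt·t = 174.
Moment sums: Σt·s = 150.
XᵀX·[β]ᵀ = Xᵀs becomes [[174]]·[β]ᵀ = [150]ᵀ.
Hence β = 150 / 174 ≈ 0.862069.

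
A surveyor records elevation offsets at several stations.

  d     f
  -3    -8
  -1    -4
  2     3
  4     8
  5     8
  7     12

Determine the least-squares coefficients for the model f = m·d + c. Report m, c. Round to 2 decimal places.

m = 2.04, c = -1.60

Sums needed: Σd·d = 104, Σd = 14, Σ1 = 6.
For Aᵀf: Σd·f = 190, Σf = 19.
Determinant 104·6 − 14² = 428.
m = (190·6 − 14·19)/428 = 437/214; c = (104·19 − 14·190)/428 = -171/107.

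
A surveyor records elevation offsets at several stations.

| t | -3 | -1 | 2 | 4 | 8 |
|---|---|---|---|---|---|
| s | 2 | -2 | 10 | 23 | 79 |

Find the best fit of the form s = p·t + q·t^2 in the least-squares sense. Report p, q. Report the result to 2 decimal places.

Compute the Gram sums: Σt·t = 94, Σt·t^2 = 556, Σt^2·t^2 = 4450.
Right-hand side: Σt·s = 740, Σt^2·s = 5480.
So MᵀM·[p, q]ᵀ = Mᵀs: [[94, 556]; [556, 4450]]·[p, q]ᵀ = [740, 5480]ᵀ.
Eliminating q: 4450·(row 1) − 556·(row 2) gives 109164·p = 4450·740 − 556·5480 = 246120, so p = 20510/9097.
Then q = (5480 − 556·(20510/9097))/4450 = 8640/9097.

p = 2.25, q = 0.95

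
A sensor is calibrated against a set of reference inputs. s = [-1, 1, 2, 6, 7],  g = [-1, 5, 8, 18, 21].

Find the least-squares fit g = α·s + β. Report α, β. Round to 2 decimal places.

Normal-equation sums: Σs·s = 91, Σs = 15, Σ1 = 5.
Right-hand side: Σs·g = 277, Σg = 51.
MᵀM·[α, β]ᵀ = Mᵀg becomes [[91, 15]; [15, 5]]·[α, β]ᵀ = [277, 51]ᵀ.
Determinant 91·5 − 15² = 230.
α = (277·5 − 15·51)/230 = 62/23; β = (91·51 − 15·277)/230 = 243/115.

α = 2.70, β = 2.11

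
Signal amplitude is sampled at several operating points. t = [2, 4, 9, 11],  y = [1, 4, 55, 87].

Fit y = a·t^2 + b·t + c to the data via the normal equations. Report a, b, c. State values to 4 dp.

The normal system XᵀX·[a, b, c]ᵀ = Xᵀy is [[21474, 2132, 222]; [2132, 222, 26]; [222, 26, 4]]·[a, b, c]ᵀ = [15050, 1470, 147]ᵀ.
Inverting the 3×3 Gram matrix, [a, b, c]ᵀ = [29/28, -5575/1484, 5471/1484]ᵀ.

a = 1.0357, b = -3.7567, c = 3.6867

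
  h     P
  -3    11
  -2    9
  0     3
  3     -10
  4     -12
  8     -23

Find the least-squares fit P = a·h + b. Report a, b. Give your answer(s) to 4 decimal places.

a = -3.2383, b = 1.7305

With design matrix A, AᵀA = [[102, 10]; [10, 6]] and AᵀP = [-313, -22]ᵀ.
Determinant 102·6 − 10² = 512.
a = ((-313)·6 − 10·(-22))/512 = -829/256; b = (102·(-22) − 10·(-313))/512 = 443/256.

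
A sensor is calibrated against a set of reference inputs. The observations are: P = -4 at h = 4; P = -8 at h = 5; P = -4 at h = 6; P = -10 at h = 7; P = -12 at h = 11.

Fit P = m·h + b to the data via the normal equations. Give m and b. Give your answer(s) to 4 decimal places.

m = -1.0685, b = -0.5479

Entries of MᵀM: Σh·h = 247, Σh = 33, Σ1 = 5.
For MᵀP: Σh·P = -282, ΣP = -38.
So MᵀM·[m, b]ᵀ = MᵀP: [[247, 33]; [33, 5]]·[m, b]ᵀ = [-282, -38]ᵀ.
Determinant 247·5 − 33² = 146.
m = ((-282)·5 − 33·(-38))/146 = -78/73; b = (247·(-38) − 33·(-282))/146 = -40/73.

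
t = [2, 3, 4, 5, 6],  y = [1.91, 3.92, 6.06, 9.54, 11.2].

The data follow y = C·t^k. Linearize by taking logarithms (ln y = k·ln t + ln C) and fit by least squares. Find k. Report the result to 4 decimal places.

Let Y = ln y. Fitting Y = k·ln t + ln C by least squares:
Sums: Σln t = 6.5793, Σ(ln t)² = 9.4099, Σln y = 8.4863, Σln t·ln y = 12.4059.
Normal system: [[9.4099, 6.5793]; [6.5793, 5]]·[k, ln C]ᵀ = [12.4059, 8.4863]ᵀ.
Slope k = (n·Σln t·ln y − Σln t·Σln y)/(n·Σ(ln t)² − (Σln t)²) = (5·12.4059 − 6.5793·8.4863)/3.7630 = 1.64649; ln C = (Σln y − k·Σln t)/n = -0.46927.

k = 1.6465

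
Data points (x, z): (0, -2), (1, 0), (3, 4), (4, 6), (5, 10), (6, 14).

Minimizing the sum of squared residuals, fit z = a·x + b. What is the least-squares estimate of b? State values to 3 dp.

b = -2.770

Forming MᵀM = [[87, 19]; [19, 6]] and Mᵀz = [170, 32]ᵀ gives MᵀM·[a, b]ᵀ = Mᵀz.
Eliminating b: 6·(row 1) − 19·(row 2) gives 161·a = 6·170 − 19·32 = 412, so a = 412/161.
Then b = (32 − 19·(412/161))/6 = -446/161.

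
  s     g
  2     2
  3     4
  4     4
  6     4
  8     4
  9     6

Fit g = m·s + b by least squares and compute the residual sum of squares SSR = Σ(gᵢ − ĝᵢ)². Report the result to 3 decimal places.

Entries of MᵀM: Σs·s = 210, Σs = 32, Σ1 = 6.
Right-hand side: Σs·g = 142, Σg = 24.
MᵀM·[m, b]ᵀ = Mᵀg becomes [[210, 32]; [32, 6]]·[m, b]ᵀ = [142, 24]ᵀ.
Eliminating b: 6·(row 1) − 32·(row 2) gives 236·m = 6·142 − 32·24 = 84, so m = 21/59.
Then b = (24 − 32·(21/59))/6 = 124/59.
Residuals: -48/59, 49/59, 28/59, -14/59, -56/59, 41/59; SSR = 178/59.

SSR = 3.017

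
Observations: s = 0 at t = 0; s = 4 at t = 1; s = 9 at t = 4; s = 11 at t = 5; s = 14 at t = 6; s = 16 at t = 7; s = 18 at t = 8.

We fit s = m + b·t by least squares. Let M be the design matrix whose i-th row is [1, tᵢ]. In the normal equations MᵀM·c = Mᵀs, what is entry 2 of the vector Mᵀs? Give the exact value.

Entry 2 ↔ basis t, so (Mᵀs)_{2} = Σᵢ (t)·sᵢ = (0)·(0) + (1)·(4) + (4)·(9) + (5)·(11) + (6)·(14) + (7)·(16) + (8)·(18) = 435.

435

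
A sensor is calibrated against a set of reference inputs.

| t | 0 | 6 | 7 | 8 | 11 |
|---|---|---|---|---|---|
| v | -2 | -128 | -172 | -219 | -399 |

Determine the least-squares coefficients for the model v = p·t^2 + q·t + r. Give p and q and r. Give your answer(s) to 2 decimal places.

The normal equations are: 22434·p + 2402·q + 270·r = -75331;  2402·p + 270·q + 32·r = -8113;  270·p + 32·q + 5·r = -920.
Row-reducing yields p = -107997/36128, q = -116485/36128, r = -35105/18064.

p = -2.99, q = -3.22, r = -1.94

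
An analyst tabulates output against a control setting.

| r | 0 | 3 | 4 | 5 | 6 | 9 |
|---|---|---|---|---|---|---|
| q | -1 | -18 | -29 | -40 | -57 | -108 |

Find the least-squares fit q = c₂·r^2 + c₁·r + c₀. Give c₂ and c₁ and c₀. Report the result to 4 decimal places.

c₂ = -0.9780, c₁ = -3.1868, c₀ = -0.6044

Setting ∂/∂c₂ … = 0 gives: 8819·c₂ + 1161·c₁ + 167·c₀ = -12426;  1161·c₂ + 167·c₁ + 27·c₀ = -1684;  167·c₂ + 27·c₁ + 6·c₀ = -253.
Row-reducing yields c₂ = -89/91, c₁ = -290/91, c₀ = -55/91.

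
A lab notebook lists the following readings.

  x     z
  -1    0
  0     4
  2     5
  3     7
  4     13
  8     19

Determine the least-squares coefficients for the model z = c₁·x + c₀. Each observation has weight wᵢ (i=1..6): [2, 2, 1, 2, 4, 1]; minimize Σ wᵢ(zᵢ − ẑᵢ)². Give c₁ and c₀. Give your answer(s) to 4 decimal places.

c₁ = 2.1688, c₀ = 2.7446

The normal equations are: 152·c₁ + 30·c₀ = 412;  30·c₁ + 12·c₀ = 98.
det = 152·12 − 30² = 924.
c₁ = (412·12 − 30·98)/924 = 167/77; c₀ = (152·98 − 30·412)/924 = 634/231.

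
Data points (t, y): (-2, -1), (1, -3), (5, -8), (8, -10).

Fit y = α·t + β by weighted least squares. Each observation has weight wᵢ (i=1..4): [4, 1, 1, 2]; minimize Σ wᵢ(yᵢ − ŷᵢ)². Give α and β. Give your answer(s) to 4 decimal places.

α = -0.9192, β = -2.7663

Sums needed: Σwᵢ·t·t = 170, Σwᵢ·t = 14, Σwᵢ·1 = 8.
Moment sums: Σwᵢ·t·y = -195, Σwᵢ·y = -35.
Δ = 170·8 − 14² = 1164.
α = ((-195)·8 − 14·(-35))/1164 = -535/582; β = (170·(-35) − 14·(-195))/1164 = -805/291.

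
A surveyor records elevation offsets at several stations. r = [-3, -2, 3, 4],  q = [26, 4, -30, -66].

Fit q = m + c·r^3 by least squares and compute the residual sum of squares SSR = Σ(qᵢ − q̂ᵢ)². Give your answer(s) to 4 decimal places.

Sums needed: Σ1 = 4, Σr^3 = 56, Σr^3·r^3 = 5618.
And Σq = -66, Σr^3·q = -5768.
MᵀM·[m, c]ᵀ = Mᵀq becomes [[4, 56]; [56, 5618]]·[m, c]ᵀ = [-66, -5768]ᵀ.
det = 4·5618 − 56² = 19336.
m = ((-66)·5618 − 56·(-5768))/19336 = -11945/4834; c = (4·(-5768) − 56·(-66))/19336 = -2422/2417.
Residuals: 6841/4834, -7471/4834, -2287/4834, 2917/4834; SSR = 12035/2417.

SSR = 4.9793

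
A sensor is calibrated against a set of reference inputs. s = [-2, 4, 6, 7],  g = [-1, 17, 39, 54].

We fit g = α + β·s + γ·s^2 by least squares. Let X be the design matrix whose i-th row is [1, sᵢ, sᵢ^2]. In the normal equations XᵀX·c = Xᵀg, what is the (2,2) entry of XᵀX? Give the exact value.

Row 2 ↔ basis s, column 2 ↔ basis s, so (XᵀX)_{2,2} = Σᵢ (s)·(s) = (-2)·(-2) + (4)·(4) + (6)·(6) + (7)·(7) = 105.

105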